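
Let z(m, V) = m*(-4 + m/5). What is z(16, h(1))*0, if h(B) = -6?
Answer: 0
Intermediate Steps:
z(m, V) = m*(-4 + m/5) (z(m, V) = m*(-4 + m*(⅕)) = m*(-4 + m/5))
z(16, h(1))*0 = ((⅕)*16*(-20 + 16))*0 = ((⅕)*16*(-4))*0 = -64/5*0 = 0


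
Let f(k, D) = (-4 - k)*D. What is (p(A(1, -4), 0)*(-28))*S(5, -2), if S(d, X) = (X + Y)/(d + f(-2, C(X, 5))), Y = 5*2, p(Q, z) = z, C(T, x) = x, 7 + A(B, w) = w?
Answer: 0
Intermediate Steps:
A(B, w) = -7 + w
Y = 10
f(k, D) = D*(-4 - k)
S(d, X) = (10 + X)/(-10 + d) (S(d, X) = (X + 10)/(d - 1*5*(4 - 2)) = (10 + X)/(d - 1*5*2) = (10 + X)/(d - 10) = (10 + X)/(-10 + d))
(p(A(1, -4), 0)*(-28))*S(5, -2) = (0*(-28))*((10 - 2)/(-10 + 5)) = 0*(8/(-5)) = 0*(-⅕*8) = 0*(-8/5) = 0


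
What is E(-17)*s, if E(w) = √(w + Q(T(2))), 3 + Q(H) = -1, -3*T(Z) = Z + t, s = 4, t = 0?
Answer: 4*I*√21 ≈ 18.33*I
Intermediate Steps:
T(Z) = -Z/3 (T(Z) = -(Z + 0)/3 = -Z/3)
Q(H) = -4 (Q(H) = -3 - 1 = -4)
E(w) = √(-4 + w) (E(w) = √(w - 4) = √(-4 + w))
E(-17)*s = √(-4 - 17)*4 = √(-21)*4 = (I*√21)*4 = 4*I*√21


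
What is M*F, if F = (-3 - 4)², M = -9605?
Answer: -470645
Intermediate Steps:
F = 49 (F = (-7)² = 49)
M*F = -9605*49 = -470645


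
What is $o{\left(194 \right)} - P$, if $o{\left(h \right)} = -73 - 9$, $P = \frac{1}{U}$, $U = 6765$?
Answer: $- \frac{554731}{6765} \approx -82.0$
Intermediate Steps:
$P = \frac{1}{6765} \approx 0.00014782$
$o{\left(h \right)} = -82$
$o{\left(194 \right)} - P = -82 - \frac{1}{6765} = - \frac{554731}{6765}$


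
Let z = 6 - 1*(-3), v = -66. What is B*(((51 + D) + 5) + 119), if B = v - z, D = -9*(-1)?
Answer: -13800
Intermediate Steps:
D = 9
z = 9 (z = 6 + 3 = 9)
B = -75 (B = -66 - 1*9 = -66 - 9 = -75)
B*(((51 + D) + 5) + 119) = -75*(((51 + 9) + 5) + 119) = -75*((60 + 5) + 119) = -75*(65 + 119) = -75*184 = -13800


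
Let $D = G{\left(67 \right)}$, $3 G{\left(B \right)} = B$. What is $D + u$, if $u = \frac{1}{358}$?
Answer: $\frac{23989}{1074} \approx 22.336$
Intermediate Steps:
$G{\left(B \right)} = \frac{B}{3}$
$u = \frac{1}{358} \approx 0.0027933$
$D = \frac{67}{3}$ ($D = \frac{1}{3} \cdot 67 = \frac{67}{3} \approx 22.333$)
$D + u = \frac{67}{3} + \frac{1}{358} = \frac{23989}{1074}$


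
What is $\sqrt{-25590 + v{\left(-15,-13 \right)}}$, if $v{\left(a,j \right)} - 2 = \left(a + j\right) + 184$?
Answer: $34 i \sqrt{22} \approx 159.47 i$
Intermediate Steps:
$v{\left(a,j \right)} = 186 + a + j$ ($v{\left(a,j \right)} = 2 + \left(\left(a + j\right) + 184\right) = 2 + \left(184 + a + j\right) = 186 + a + j$)
$\sqrt{-25590 + v{\left(-15,-13 \right)}} = \sqrt{-25590 - -158} = \sqrt{-25590 + 158} = \sqrt{-25432} = 34 i \sqrt{22}$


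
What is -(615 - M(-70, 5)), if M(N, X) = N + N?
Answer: -755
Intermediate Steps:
M(N, X) = 2*N
-(615 - M(-70, 5)) = -(615 - 2*(-70)) = -(615 - 1*(-140)) = -(615 + 140) = -1*755 = -755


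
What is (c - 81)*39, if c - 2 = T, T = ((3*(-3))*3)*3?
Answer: -6240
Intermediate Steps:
T = -81 (T = -9*3*3 = -27*3 = -81)
c = -79 (c = 2 - 81 = -79)
(c - 81)*39 = (-79 - 81)*39 = -160*39 = -6240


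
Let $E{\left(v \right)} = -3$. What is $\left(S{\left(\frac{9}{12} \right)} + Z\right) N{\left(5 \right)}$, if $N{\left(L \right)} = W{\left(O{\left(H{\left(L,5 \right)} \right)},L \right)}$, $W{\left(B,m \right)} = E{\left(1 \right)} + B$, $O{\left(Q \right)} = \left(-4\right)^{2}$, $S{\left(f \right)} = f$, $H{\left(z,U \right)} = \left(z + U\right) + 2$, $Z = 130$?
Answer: $\frac{6799}{4} \approx 1699.8$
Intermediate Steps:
$H{\left(z,U \right)} = 2 + U + z$ ($H{\left(z,U \right)} = \left(U + z\right) + 2 = 2 + U + z$)
$O{\left(Q \right)} = 16$
$W{\left(B,m \right)} = -3 + B$
$N{\left(L \right)} = 13$ ($N{\left(L \right)} = -3 + 16 = 13$)
$\left(S{\left(\frac{9}{12} \right)} + Z\right) N{\left(5 \right)} = \left(\frac{9}{12} + 130\right) 13 = \left(9 \cdot \frac{1}{12} + 130\right) 13 = \left(\frac{3}{4} + 130\right) 13 = \frac{523}{4} \cdot 13 = \frac{6799}{4}$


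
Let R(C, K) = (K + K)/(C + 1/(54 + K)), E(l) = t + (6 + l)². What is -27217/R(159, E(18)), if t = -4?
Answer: -2709044095/716144 ≈ -3782.8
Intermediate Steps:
E(l) = -4 + (6 + l)²
R(C, K) = 2*K/(C + 1/(54 + K)) (R(C, K) = (2*K)/(C + 1/(54 + K)) = 2*K/(C + 1/(54 + K)))
-27217/R(159, E(18)) = -27217*(1 + 54*159 + 159*(-4 + (6 + 18)²))/(2*(-4 + (6 + 18)²)*(54 + (-4 + (6 + 18)²))) = -27217*(1 + 8586 + 159*(-4 + 24²))/(2*(-4 + 24²)*(54 + (-4 + 24²))) = -27217*(1 + 8586 + 159*(-4 + 576))/(2*(-4 + 576)*(54 + (-4 + 576))) = -27217*(1 + 8586 + 159*572)/(1144*(54 + 572)) = -27217/(2*572*626/(1 + 8586 + 90948)) = -27217/(2*572*626/99535) = -27217/(2*572*(1/99535)*626) = -27217/716144/99535 = -27217*99535/716144 = -2709044095/716144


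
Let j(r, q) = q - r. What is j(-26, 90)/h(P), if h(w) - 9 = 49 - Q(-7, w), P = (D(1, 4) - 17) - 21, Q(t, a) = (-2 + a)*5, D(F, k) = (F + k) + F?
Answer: 29/57 ≈ 0.50877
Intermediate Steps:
D(F, k) = k + 2*F
Q(t, a) = -10 + 5*a
P = -32 (P = ((4 + 2*1) - 17) - 21 = ((4 + 2) - 17) - 21 = (6 - 17) - 21 = -11 - 21 = -32)
h(w) = 68 - 5*w (h(w) = 9 + (49 - (-10 + 5*w)) = 9 + (49 + (10 - 5*w)) = 9 + (59 - 5*w) = 68 - 5*w)
j(-26, 90)/h(P) = (90 - 1*(-26))/(68 - 5*(-32)) = (90 + 26)/(68 + 160) = 116/228 = 116*(1/228) = 29/57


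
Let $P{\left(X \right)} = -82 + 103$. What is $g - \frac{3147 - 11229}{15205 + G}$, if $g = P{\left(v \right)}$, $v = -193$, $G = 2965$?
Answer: $\frac{194826}{9085} \approx 21.445$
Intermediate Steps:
$P{\left(X \right)} = 21$
$g = 21$
$g - \frac{3147 - 11229}{15205 + G} = 21 - \frac{3147 - 11229}{15205 + 2965} = 21 - - \frac{8082}{18170} = 21 - \left(-8082\right) \frac{1}{18170} = 21 - - \frac{4041}{9085} = 21 + \frac{4041}{9085} = \frac{194826}{9085}$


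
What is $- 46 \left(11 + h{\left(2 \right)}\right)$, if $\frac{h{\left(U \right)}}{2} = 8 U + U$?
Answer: $-2162$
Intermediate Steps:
$h{\left(U \right)} = 18 U$ ($h{\left(U \right)} = 2 \left(8 U + U\right) = 2 \cdot 9 U = 18 U$)
$- 46 \left(11 + h{\left(2 \right)}\right) = - 46 \left(11 + 18 \cdot 2\right) = - 46 \left(11 + 36\right) = \left(-46\right) 47 = -2162$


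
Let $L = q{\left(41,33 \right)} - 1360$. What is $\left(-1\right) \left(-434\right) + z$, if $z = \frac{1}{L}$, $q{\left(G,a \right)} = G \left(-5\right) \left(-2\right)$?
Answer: $\frac{412299}{950} \approx 434.0$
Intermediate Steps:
$q{\left(G,a \right)} = 10 G$ ($q{\left(G,a \right)} = - 5 G \left(-2\right) = 10 G$)
$L = -950$ ($L = 10 \cdot 41 - 1360 = 410 - 1360 = -950$)
$z = - \frac{1}{950}$ ($z = \frac{1}{-950} = - \frac{1}{950} \approx -0.0010526$)
$\left(-1\right) \left(-434\right) + z = \left(-1\right) \left(-434\right) - \frac{1}{950} = 434 - \frac{1}{950} = \frac{412299}{950}$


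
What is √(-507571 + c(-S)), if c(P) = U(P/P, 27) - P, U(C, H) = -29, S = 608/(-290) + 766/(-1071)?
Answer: I*√1360180222674770/51765 ≈ 712.46*I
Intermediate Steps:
S = -436654/155295 (S = 608*(-1/290) + 766*(-1/1071) = -304/145 - 766/1071 = -436654/155295 ≈ -2.8118)
c(P) = -29 - P
√(-507571 + c(-S)) = √(-507571 + (-29 - (-1)*(-436654)/155295)) = √(-507571 + (-29 - 1*436654/155295)) = √(-507571 + (-29 - 436654/155295)) = √(-507571 - 4940209/155295) = √(-78828178654/155295) = I*√1360180222674770/51765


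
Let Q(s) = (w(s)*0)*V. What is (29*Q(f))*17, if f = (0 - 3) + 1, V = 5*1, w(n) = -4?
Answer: 0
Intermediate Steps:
V = 5
f = -2 (f = -3 + 1 = -2)
Q(s) = 0 (Q(s) = -4*0*5 = 0*5 = 0)
(29*Q(f))*17 = (29*0)*17 = 0*17 = 0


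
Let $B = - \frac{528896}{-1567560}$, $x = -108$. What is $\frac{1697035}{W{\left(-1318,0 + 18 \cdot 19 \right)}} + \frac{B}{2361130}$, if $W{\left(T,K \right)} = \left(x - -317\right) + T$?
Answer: $- \frac{392567994112378271}{256540322097825} \approx -1530.2$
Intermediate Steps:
$B = \frac{66112}{195945}$ ($B = \left(-528896\right) \left(- \frac{1}{1567560}\right) = \frac{66112}{195945} \approx 0.3374$)
$W{\left(T,K \right)} = 209 + T$ ($W{\left(T,K \right)} = \left(-108 - -317\right) + T = \left(-108 + 317\right) + T = 209 + T$)
$\frac{1697035}{W{\left(-1318,0 + 18 \cdot 19 \right)}} + \frac{B}{2361130} = \frac{1697035}{209 - 1318} + \frac{66112}{195945 \cdot 2361130} = \frac{1697035}{-1109} + \frac{66112}{195945} \cdot \frac{1}{2361130} = 1697035 \left(- \frac{1}{1109}\right) + \frac{33056}{231325808925} = - \frac{1697035}{1109} + \frac{33056}{231325808925} = - \frac{392567994112378271}{256540322097825}$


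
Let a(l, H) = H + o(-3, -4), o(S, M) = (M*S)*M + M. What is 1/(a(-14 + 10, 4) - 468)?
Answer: -1/516 ≈ -0.0019380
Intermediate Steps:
o(S, M) = M + S*M**2 (o(S, M) = S*M**2 + M = M + S*M**2)
a(l, H) = -52 + H (a(l, H) = H - 4*(1 - 4*(-3)) = H - 4*(1 + 12) = H - 4*13 = H - 52 = -52 + H)
1/(a(-14 + 10, 4) - 468) = 1/((-52 + 4) - 468) = 1/(-48 - 468) = 1/(-516) = -1/516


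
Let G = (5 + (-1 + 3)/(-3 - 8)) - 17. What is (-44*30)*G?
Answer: 16080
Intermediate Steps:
G = -134/11 (G = (5 + 2/(-11)) - 17 = (5 + 2*(-1/11)) - 17 = (5 - 2/11) - 17 = 53/11 - 17 = -134/11 ≈ -12.182)
(-44*30)*G = -44*30*(-134/11) = -1320*(-134/11) = 16080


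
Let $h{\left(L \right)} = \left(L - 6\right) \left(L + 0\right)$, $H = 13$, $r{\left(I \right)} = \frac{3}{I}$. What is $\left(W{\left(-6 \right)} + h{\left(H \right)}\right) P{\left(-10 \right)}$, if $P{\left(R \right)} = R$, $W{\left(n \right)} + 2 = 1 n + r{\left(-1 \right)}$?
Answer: $-800$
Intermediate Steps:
$W{\left(n \right)} = -5 + n$ ($W{\left(n \right)} = -2 + \left(1 n + \frac{3}{-1}\right) = -2 + \left(n + 3 \left(-1\right)\right) = -2 + \left(n - 3\right) = -2 + \left(-3 + n\right) = -5 + n$)
$h{\left(L \right)} = L \left(-6 + L\right)$ ($h{\left(L \right)} = \left(-6 + L\right) L = L \left(-6 + L\right)$)
$\left(W{\left(-6 \right)} + h{\left(H \right)}\right) P{\left(-10 \right)} = \left(\left(-5 - 6\right) + 13 \left(-6 + 13\right)\right) \left(-10\right) = \left(-11 + 13 \cdot 7\right) \left(-10\right) = \left(-11 + 91\right) \left(-10\right) = 80 \left(-10\right) = -800$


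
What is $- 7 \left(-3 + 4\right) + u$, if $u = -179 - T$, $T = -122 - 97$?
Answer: $33$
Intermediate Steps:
$T = -219$ ($T = -122 - 97 = -219$)
$u = 40$ ($u = -179 - -219 = -179 + 219 = 40$)
$- 7 \left(-3 + 4\right) + u = - 7 \left(-3 + 4\right) + 40 = \left(-7\right) 1 + 40 = -7 + 40 = 33$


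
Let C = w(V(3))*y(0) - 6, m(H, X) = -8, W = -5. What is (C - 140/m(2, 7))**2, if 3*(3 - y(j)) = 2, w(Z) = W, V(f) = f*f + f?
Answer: 1/36 ≈ 0.027778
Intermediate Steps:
V(f) = f + f**2 (V(f) = f**2 + f = f + f**2)
w(Z) = -5
y(j) = 7/3 (y(j) = 3 - 1/3*2 = 3 - 2/3 = 7/3)
C = -53/3 (C = -5*7/3 - 6 = -35/3 - 6 = -53/3 ≈ -17.667)
(C - 140/m(2, 7))**2 = (-53/3 - 140/(-8))**2 = (-53/3 - 140*(-1/8))**2 = (-53/3 + 35/2)**2 = (-1/6)**2 = 1/36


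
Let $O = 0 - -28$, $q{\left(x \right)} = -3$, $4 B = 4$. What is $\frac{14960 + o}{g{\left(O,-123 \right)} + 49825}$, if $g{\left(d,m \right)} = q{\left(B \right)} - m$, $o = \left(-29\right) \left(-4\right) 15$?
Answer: $\frac{3340}{9989} \approx 0.33437$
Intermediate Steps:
$B = 1$ ($B = \frac{1}{4} \cdot 4 = 1$)
$O = 28$ ($O = 0 + 28 = 28$)
$o = 1740$ ($o = 116 \cdot 15 = 1740$)
$g{\left(d,m \right)} = -3 - m$
$\frac{14960 + o}{g{\left(O,-123 \right)} + 49825} = \frac{14960 + 1740}{\left(-3 - -123\right) + 49825} = \frac{16700}{\left(-3 + 123\right) + 49825} = \frac{16700}{120 + 49825} = \frac{16700}{49945} = 16700 \cdot \frac{1}{49945} = \frac{3340}{9989}$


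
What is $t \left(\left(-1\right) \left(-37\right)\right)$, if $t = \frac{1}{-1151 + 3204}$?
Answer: $\frac{37}{2053} \approx 0.018022$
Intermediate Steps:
$t = \frac{1}{2053} \approx 0.00048709$
$t \left(\left(-1\right) \left(-37\right)\right) = \frac{\left(-1\right) \left(-37\right)}{2053} = \frac{1}{2053} \cdot 37 = \frac{37}{2053}$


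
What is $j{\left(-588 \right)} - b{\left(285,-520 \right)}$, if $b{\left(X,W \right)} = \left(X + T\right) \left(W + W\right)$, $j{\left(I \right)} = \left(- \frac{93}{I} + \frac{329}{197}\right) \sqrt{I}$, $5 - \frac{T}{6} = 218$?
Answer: $-1032720 + \frac{70591 i \sqrt{3}}{2758} \approx -1.0327 \cdot 10^{6} + 44.332 i$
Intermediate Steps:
$T = -1278$ ($T = 30 - 1308 = -1278$)
$j{\left(I \right)} = \sqrt{I} \left(\frac{329}{197} - \frac{93}{I}\right)$ ($j{\left(I \right)} = \left(- \frac{93}{I} + 329 \cdot \frac{1}{197}\right) \sqrt{I} = \left(- \frac{93}{I} + \frac{329}{197}\right) \sqrt{I} = \left(\frac{329}{197} - \frac{93}{I}\right) \sqrt{I} = \sqrt{I} \left(\frac{329}{197} - \frac{93}{I}\right)$)
$b{\left(X,W \right)} = 2 W \left(-1278 + X\right)$ ($b{\left(X,W \right)} = \left(X - 1278\right) \left(W + W\right) = \left(-1278 + X\right) 2 W = 2 W \left(-1278 + X\right)$)
$j{\left(-588 \right)} - b{\left(285,-520 \right)} = \frac{-18321 + 329 \left(-588\right)}{197 \cdot 14 i \sqrt{3}} - 2 \left(-520\right) \left(-1278 + 285\right) = \frac{- \frac{i \sqrt{3}}{42} \left(-18321 - 193452\right)}{197} - 2 \left(-520\right) \left(-993\right) = \frac{1}{197} \left(- \frac{i \sqrt{3}}{42}\right) \left(-211773\right) - 1032720 = \frac{70591 i \sqrt{3}}{2758} - 1032720 = -1032720 + \frac{70591 i \sqrt{3}}{2758}$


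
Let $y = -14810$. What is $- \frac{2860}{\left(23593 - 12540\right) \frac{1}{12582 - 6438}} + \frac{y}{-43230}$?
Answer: $- \frac{75946694827}{47782119} \approx -1589.4$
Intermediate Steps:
$- \frac{2860}{\left(23593 - 12540\right) \frac{1}{12582 - 6438}} + \frac{y}{-43230} = - \frac{2860}{\left(23593 - 12540\right) \frac{1}{12582 - 6438}} - \frac{14810}{-43230} = - \frac{2860}{11053 \frac{1}{12582 - 6438}} - - \frac{1481}{4323} = - \frac{2860}{11053 \frac{1}{12582 - 6438}} + \frac{1481}{4323} = - \frac{2860}{11053 \cdot \frac{1}{6144}} + \frac{1481}{4323} = - \frac{2860}{\frac{11053}{6144}} + \frac{1481}{4323} = \left(-2860\right) \frac{6144}{11053} + \frac{1481}{4323} = - \frac{17571840}{11053} + \frac{1481}{4323} = - \frac{75946694827}{47782119}$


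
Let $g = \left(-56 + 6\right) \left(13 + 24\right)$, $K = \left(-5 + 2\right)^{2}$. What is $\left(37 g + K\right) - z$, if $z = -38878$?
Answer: $-29563$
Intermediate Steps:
$K = 9$ ($K = \left(-3\right)^{2} = 9$)
$g = -1850$ ($g = \left(-50\right) 37 = -1850$)
$\left(37 g + K\right) - z = \left(37 \left(-1850\right) + 9\right) - -38878 = \left(-68450 + 9\right) + 38878 = -68441 + 38878 = -29563$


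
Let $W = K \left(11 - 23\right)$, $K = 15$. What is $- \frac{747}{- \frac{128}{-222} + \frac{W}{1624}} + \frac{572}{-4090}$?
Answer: $- \frac{68849500444}{42922505} \approx -1604.0$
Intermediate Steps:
$W = -180$ ($W = 15 \left(11 - 23\right) = 15 \left(-12\right) = -180$)
$- \frac{747}{- \frac{128}{-222} + \frac{W}{1624}} + \frac{572}{-4090} = - \frac{747}{- \frac{128}{-222} - \frac{180}{1624}} + \frac{572}{-4090} = - \frac{747}{\left(-128\right) \left(- \frac{1}{222}\right) - \frac{45}{406}} + 572 \left(- \frac{1}{4090}\right) = - \frac{747}{\frac{64}{111} - \frac{45}{406}} - \frac{286}{2045} = - \frac{747}{\frac{20989}{45066}} - \frac{286}{2045} = \left(-747\right) \frac{45066}{20989} - \frac{286}{2045} = - \frac{33664302}{20989} - \frac{286}{2045} = - \frac{68849500444}{42922505}$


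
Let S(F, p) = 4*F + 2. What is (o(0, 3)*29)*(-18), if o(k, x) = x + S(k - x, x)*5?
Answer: 24534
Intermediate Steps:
S(F, p) = 2 + 4*F
o(k, x) = 10 - 19*x + 20*k (o(k, x) = x + (2 + 4*(k - x))*5 = x + (2 + (-4*x + 4*k))*5 = x + (2 - 4*x + 4*k)*5 = x + (10 - 20*x + 20*k) = 10 - 19*x + 20*k)
(o(0, 3)*29)*(-18) = ((10 - 19*3 + 20*0)*29)*(-18) = ((10 - 57 + 0)*29)*(-18) = -47*29*(-18) = -1363*(-18) = 24534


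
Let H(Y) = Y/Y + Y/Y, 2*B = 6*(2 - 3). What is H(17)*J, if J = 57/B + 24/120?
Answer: -188/5 ≈ -37.600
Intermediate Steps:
B = -3 (B = (6*(2 - 3))/2 = (6*(-1))/2 = (½)*(-6) = -3)
J = -94/5 (J = 57/(-3) + 24/120 = 57*(-⅓) + 24*(1/120) = -19 + ⅕ = -94/5 ≈ -18.800)
H(Y) = 2 (H(Y) = 1 + 1 = 2)
H(17)*J = 2*(-94/5) = -188/5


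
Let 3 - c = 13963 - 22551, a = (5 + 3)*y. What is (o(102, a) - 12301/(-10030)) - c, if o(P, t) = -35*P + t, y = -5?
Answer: -122363729/10030 ≈ -12200.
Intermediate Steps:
a = -40 (a = (5 + 3)*(-5) = 8*(-5) = -40)
o(P, t) = t - 35*P
c = 8591 (c = 3 - (13963 - 22551) = 3 - 1*(-8588) = 3 + 8588 = 8591)
(o(102, a) - 12301/(-10030)) - c = ((-40 - 35*102) - 12301/(-10030)) - 1*8591 = ((-40 - 3570) - 12301*(-1)/10030) - 8591 = (-3610 - 1*(-12301/10030)) - 8591 = (-3610 + 12301/10030) - 8591 = -36195999/10030 - 8591 = -122363729/10030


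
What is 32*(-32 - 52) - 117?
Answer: -2805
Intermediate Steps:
32*(-32 - 52) - 117 = 32*(-84) - 117 = -2688 - 117 = -2805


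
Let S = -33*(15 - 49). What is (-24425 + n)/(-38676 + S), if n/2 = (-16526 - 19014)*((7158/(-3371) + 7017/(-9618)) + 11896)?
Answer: 4568241234399685/202931038002 ≈ 22511.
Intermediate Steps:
S = 1122 (S = -33*(-34) = 1122)
n = -4568109248709660/5403713 (n = 2*((-16526 - 19014)*((7158/(-3371) + 7017/(-9618)) + 11896)) = 2*(-35540*((7158*(-1/3371) + 7017*(-1/9618)) + 11896)) = 2*(-35540*((-7158/3371 - 2339/3206) + 11896)) = 2*(-35540*(-30833317/10807426 + 11896)) = 2*(-35540*128534306379/10807426) = 2*(-2284054624354830/5403713) = -4568109248709660/5403713 ≈ -8.4537e+8)
(-24425 + n)/(-38676 + S) = (-24425 - 4568109248709660/5403713)/(-38676 + 1122) = -4568241234399685/5403713/(-37554) = -4568241234399685/5403713*(-1/37554) = 4568241234399685/202931038002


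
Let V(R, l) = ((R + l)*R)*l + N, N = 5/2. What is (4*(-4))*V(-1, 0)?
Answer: -40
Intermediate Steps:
N = 5/2 (N = 5*(1/2) = 5/2 ≈ 2.5000)
V(R, l) = 5/2 + R*l*(R + l) (V(R, l) = ((R + l)*R)*l + 5/2 = (R*(R + l))*l + 5/2 = R*l*(R + l) + 5/2 = 5/2 + R*l*(R + l))
(4*(-4))*V(-1, 0) = (4*(-4))*(5/2 - 1*0**2 + 0*(-1)**2) = -16*(5/2 - 1*0 + 0*1) = -16*(5/2 + 0 + 0) = -16*5/2 = -40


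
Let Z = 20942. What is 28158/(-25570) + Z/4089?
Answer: 210174439/52277865 ≈ 4.0203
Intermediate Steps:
28158/(-25570) + Z/4089 = 28158/(-25570) + 20942/4089 = 28158*(-1/25570) + 20942*(1/4089) = -14079/12785 + 20942/4089 = 210174439/52277865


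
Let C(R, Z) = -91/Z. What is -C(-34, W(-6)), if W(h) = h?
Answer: -91/6 ≈ -15.167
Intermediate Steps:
-C(-34, W(-6)) = -(-91)/(-6) = -(-91)*(-1)/6 = -1*91/6 = -91/6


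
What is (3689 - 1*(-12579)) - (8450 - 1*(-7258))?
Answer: 560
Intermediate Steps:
(3689 - 1*(-12579)) - (8450 - 1*(-7258)) = (3689 + 12579) - (8450 + 7258) = 16268 - 1*15708 = 16268 - 15708 = 560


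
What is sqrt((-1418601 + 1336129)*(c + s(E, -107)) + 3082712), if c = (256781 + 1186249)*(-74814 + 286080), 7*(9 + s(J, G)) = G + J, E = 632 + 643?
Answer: 12*I*sqrt(8555493868809538)/7 ≈ 1.5856e+8*I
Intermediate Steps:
E = 1275
s(J, G) = -9 + G/7 + J/7 (s(J, G) = -9 + (G + J)/7 = -9 + (G/7 + J/7) = -9 + G/7 + J/7)
c = 304863175980 (c = 1443030*211266 = 304863175980)
sqrt((-1418601 + 1336129)*(c + s(E, -107)) + 3082712) = sqrt((-1418601 + 1336129)*(304863175980 + (-9 + (1/7)*(-107) + (1/7)*1275)) + 3082712) = sqrt(-82472*(304863175980 + (-9 - 107/7 + 1275/7)) + 3082712) = sqrt(-82472*(304863175980 + 1105/7) + 3082712) = sqrt(-82472*2134042232965/7 + 3082712) = sqrt(-175998731037089480/7 + 3082712) = sqrt(-175998731015510496/7) = 12*I*sqrt(8555493868809538)/7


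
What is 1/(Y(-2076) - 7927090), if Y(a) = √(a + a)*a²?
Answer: -3963545/38591394575219426 - 2154888*I*√1038/19295697287609713 ≈ -1.0271e-10 - 3.598e-9*I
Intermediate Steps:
Y(a) = √2*a^(5/2) (Y(a) = √(2*a)*a² = (√2*√a)*a² = √2*a^(5/2))
1/(Y(-2076) - 7927090) = 1/(√2*(-2076)^(5/2) - 7927090) = 1/(√2*(8619552*I*√519) - 7927090) = 1/(8619552*I*√1038 - 7927090) = 1/(-7927090 + 8619552*I*√1038)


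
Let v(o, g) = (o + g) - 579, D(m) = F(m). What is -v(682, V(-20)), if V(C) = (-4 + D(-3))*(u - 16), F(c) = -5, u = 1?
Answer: -238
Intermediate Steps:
D(m) = -5
V(C) = 135 (V(C) = (-4 - 5)*(1 - 16) = -9*(-15) = 135)
v(o, g) = -579 + g + o (v(o, g) = (g + o) - 579 = -579 + g + o)
-v(682, V(-20)) = -(-579 + 135 + 682) = -1*238 = -238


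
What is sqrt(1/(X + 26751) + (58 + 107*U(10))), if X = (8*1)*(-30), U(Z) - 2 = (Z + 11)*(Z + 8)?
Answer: sqrt(28617959047389)/26511 ≈ 201.79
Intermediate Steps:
U(Z) = 2 + (8 + Z)*(11 + Z) (U(Z) = 2 + (Z + 11)*(Z + 8) = 2 + (11 + Z)*(8 + Z) = 2 + (8 + Z)*(11 + Z))
X = -240 (X = 8*(-30) = -240)
sqrt(1/(X + 26751) + (58 + 107*U(10))) = sqrt(1/(-240 + 26751) + (58 + 107*(90 + 10**2 + 19*10))) = sqrt(1/26511 + (58 + 107*(90 + 100 + 190))) = sqrt(1/26511 + (58 + 107*380)) = sqrt(1/26511 + (58 + 40660)) = sqrt(1/26511 + 40718) = sqrt(1079474899/26511) = sqrt(28617959047389)/26511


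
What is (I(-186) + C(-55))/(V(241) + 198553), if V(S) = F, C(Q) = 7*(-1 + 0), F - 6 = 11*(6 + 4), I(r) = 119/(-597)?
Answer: -4298/118605393 ≈ -3.6238e-5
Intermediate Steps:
I(r) = -119/597 (I(r) = 119*(-1/597) = -119/597)
F = 116 (F = 6 + 11*(6 + 4) = 6 + 11*10 = 6 + 110 = 116)
C(Q) = -7 (C(Q) = 7*(-1) = -7)
V(S) = 116
(I(-186) + C(-55))/(V(241) + 198553) = (-119/597 - 7)/(116 + 198553) = -4298/597/198669 = -4298/597*1/198669 = -4298/118605393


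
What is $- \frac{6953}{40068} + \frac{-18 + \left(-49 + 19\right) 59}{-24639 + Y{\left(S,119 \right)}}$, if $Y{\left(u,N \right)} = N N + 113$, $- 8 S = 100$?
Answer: $- \frac{142087}{138434940} \approx -0.0010264$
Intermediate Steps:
$S = - \frac{25}{2}$ ($S = \left(- \frac{1}{8}\right) 100 = - \frac{25}{2} \approx -12.5$)
$Y{\left(u,N \right)} = 113 + N^{2}$ ($Y{\left(u,N \right)} = N^{2} + 113 = 113 + N^{2}$)
$- \frac{6953}{40068} + \frac{-18 + \left(-49 + 19\right) 59}{-24639 + Y{\left(S,119 \right)}} = - \frac{6953}{40068} + \frac{-18 + \left(-49 + 19\right) 59}{-24639 + \left(113 + 119^{2}\right)} = \left(-6953\right) \frac{1}{40068} + \frac{-18 - 1770}{-24639 + \left(113 + 14161\right)} = - \frac{6953}{40068} + \frac{-18 - 1770}{-24639 + 14274} = - \frac{6953}{40068} - \frac{1788}{-10365} = - \frac{6953}{40068} - - \frac{596}{3455} = - \frac{6953}{40068} + \frac{596}{3455} = - \frac{142087}{138434940}$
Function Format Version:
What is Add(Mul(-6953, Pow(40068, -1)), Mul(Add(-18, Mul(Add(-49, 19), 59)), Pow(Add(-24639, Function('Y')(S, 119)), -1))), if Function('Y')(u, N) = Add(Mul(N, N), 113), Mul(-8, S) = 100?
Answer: Rational(-142087, 138434940) ≈ -0.0010264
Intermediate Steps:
S = Rational(-25, 2) (S = Mul(Rational(-1, 8), 100) = Rational(-25, 2) ≈ -12.500)
Function('Y')(u, N) = Add(113, Pow(N, 2)) (Function('Y')(u, N) = Add(Pow(N, 2), 113) = Add(113, Pow(N, 2)))
Add(Mul(-6953, Pow(40068, -1)), Mul(Add(-18, Mul(Add(-49, 19), 59)), Pow(Add(-24639, Function('Y')(S, 119)), -1))) = Add(Mul(-6953, Pow(40068, -1)), Mul(Add(-18, Mul(Add(-49, 19), 59)), Pow(Add(-24639, Add(113, Pow(119, 2))), -1))) = Add(Mul(-6953, Rational(1, 40068)), Mul(Add(-18, Mul(-30, 59)), Pow(Add(-24639, Add(113, 14161)), -1))) = Add(Rational(-6953, 40068), Mul(Add(-18, -1770), Pow(Add(-24639, 14274), -1))) = Add(Rational(-6953, 40068), Mul(-1788, Pow(-10365, -1))) = Add(Rational(-6953, 40068), Mul(-1788, Rational(-1, 10365))) = Add(Rational(-6953, 40068), Rational(596, 3455)) = Rational(-142087, 138434940)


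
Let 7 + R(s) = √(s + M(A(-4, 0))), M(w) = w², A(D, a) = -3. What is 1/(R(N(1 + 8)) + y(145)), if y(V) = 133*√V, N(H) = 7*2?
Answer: 1/(-7 + √23 + 133*√145) ≈ 0.00062526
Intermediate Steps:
N(H) = 14
R(s) = -7 + √(9 + s) (R(s) = -7 + √(s + (-3)²) = -7 + √(s + 9) = -7 + √(9 + s))
1/(R(N(1 + 8)) + y(145)) = 1/((-7 + √(9 + 14)) + 133*√145) = 1/((-7 + √23) + 133*√145) = 1/(-7 + √23 + 133*√145)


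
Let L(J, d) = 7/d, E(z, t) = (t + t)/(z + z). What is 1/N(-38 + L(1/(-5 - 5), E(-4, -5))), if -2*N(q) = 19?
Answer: -2/19 ≈ -0.10526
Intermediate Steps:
E(z, t) = t/z (E(z, t) = (2*t)/((2*z)) = (2*t)*(1/(2*z)) = t/z)
N(q) = -19/2 (N(q) = -1/2*19 = -19/2)
1/N(-38 + L(1/(-5 - 5), E(-4, -5))) = 1/(-19/2) = -2/19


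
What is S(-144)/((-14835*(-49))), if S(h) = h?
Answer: -48/242305 ≈ -0.00019810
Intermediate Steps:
S(-144)/((-14835*(-49))) = -144/((-14835*(-49))) = -144/726915 = -144*1/726915 = -48/242305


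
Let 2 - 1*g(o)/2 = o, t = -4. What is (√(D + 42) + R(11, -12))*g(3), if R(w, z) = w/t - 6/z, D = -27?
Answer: 9/2 - 2*√15 ≈ -3.2460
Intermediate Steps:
g(o) = 4 - 2*o
R(w, z) = -6/z - w/4 (R(w, z) = w/(-4) - 6/z = w*(-¼) - 6/z = -w/4 - 6/z = -6/z - w/4)
(√(D + 42) + R(11, -12))*g(3) = (√(-27 + 42) + (-6/(-12) - ¼*11))*(4 - 2*3) = (√15 + (-6*(-1/12) - 11/4))*(4 - 6) = (√15 + (½ - 11/4))*(-2) = (√15 - 9/4)*(-2) = (-9/4 + √15)*(-2) = 9/2 - 2*√15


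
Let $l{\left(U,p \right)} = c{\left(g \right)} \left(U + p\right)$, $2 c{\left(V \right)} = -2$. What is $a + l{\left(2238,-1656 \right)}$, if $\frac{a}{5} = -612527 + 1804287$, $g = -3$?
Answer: $5958218$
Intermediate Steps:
$c{\left(V \right)} = -1$ ($c{\left(V \right)} = \frac{1}{2} \left(-2\right) = -1$)
$a = 5958800$ ($a = 5 \left(-612527 + 1804287\right) = 5 \cdot 1191760 = 5958800$)
$l{\left(U,p \right)} = - U - p$ ($l{\left(U,p \right)} = - (U + p) = - U - p$)
$a + l{\left(2238,-1656 \right)} = 5958800 - 582 = 5958218$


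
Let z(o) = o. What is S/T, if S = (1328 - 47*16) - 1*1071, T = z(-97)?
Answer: 495/97 ≈ 5.1031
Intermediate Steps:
T = -97
S = -495 (S = (1328 - 1*752) - 1071 = (1328 - 752) - 1071 = 576 - 1071 = -495)
S/T = -495/(-97) = -495*(-1/97) = 495/97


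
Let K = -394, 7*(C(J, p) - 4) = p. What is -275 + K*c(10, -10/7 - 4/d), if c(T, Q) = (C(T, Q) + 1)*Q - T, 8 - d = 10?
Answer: 864671/343 ≈ 2520.9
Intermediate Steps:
d = -2 (d = 8 - 1*10 = 8 - 10 = -2)
C(J, p) = 4 + p/7
c(T, Q) = -T + Q*(5 + Q/7) (c(T, Q) = ((4 + Q/7) + 1)*Q - T = (5 + Q/7)*Q - T = Q*(5 + Q/7) - T = -T + Q*(5 + Q/7))
-275 + K*c(10, -10/7 - 4/d) = -275 - 394*(-1*10 + 5*(-10/7 - 4/(-2)) + (-10/7 - 4/(-2))**2/7) = -275 - 394*(-10 + 5*(-10*1/7 - 4*(-1/2)) + (-10*1/7 - 4*(-1/2))**2/7) = -275 - 394*(-10 + 5*(-10/7 + 2) + (-10/7 + 2)**2/7) = -275 - 394*(-10 + 5*(4/7) + (4/7)**2/7) = -275 - 394*(-10 + 20/7 + (1/7)*(16/49)) = -275 - 394*(-10 + 20/7 + 16/343) = -275 - 394*(-2434/343) = -275 + 958996/343 = 864671/343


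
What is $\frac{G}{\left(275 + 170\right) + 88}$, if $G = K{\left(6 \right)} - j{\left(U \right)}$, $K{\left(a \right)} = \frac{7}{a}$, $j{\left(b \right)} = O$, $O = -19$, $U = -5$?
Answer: $\frac{121}{3198} \approx 0.037836$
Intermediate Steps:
$j{\left(b \right)} = -19$
$G = \frac{121}{6}$ ($G = \frac{7}{6} - -19 = 7 \cdot \frac{1}{6} + 19 = \frac{7}{6} + 19 = \frac{121}{6} \approx 20.167$)
$\frac{G}{\left(275 + 170\right) + 88} = \frac{121}{6 \left(\left(275 + 170\right) + 88\right)} = \frac{121}{6 \left(445 + 88\right)} = \frac{121}{6 \cdot 533} = \frac{121}{6} \cdot \frac{1}{533} = \frac{121}{3198}$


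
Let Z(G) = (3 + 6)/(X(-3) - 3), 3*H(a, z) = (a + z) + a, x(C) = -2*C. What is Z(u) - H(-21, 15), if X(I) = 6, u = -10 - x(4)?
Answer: 12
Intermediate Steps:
H(a, z) = z/3 + 2*a/3 (H(a, z) = ((a + z) + a)/3 = (z + 2*a)/3 = z/3 + 2*a/3)
u = -2 (u = -10 - (-2)*4 = -10 - 1*(-8) = -10 + 8 = -2)
Z(G) = 3 (Z(G) = (3 + 6)/(6 - 3) = 9/3 = 9*(1/3) = 3)
Z(u) - H(-21, 15) = 3 - ((1/3)*15 + (2/3)*(-21)) = 3 - (5 - 14) = 3 - 1*(-9) = 3 + 9 = 12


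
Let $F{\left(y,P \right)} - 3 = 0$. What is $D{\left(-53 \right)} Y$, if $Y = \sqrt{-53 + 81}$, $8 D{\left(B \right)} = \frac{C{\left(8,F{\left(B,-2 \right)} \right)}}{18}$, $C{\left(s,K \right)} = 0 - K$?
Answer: $- \frac{\sqrt{7}}{24} \approx -0.11024$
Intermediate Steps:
$F{\left(y,P \right)} = 3$ ($F{\left(y,P \right)} = 3 + 0 = 3$)
$C{\left(s,K \right)} = - K$
$D{\left(B \right)} = - \frac{1}{48}$ ($D{\left(B \right)} = \frac{\left(-1\right) 3 \cdot \frac{1}{18}}{8} = \frac{\left(-3\right) \frac{1}{18}}{8} = \frac{1}{8} \left(- \frac{1}{6}\right) = - \frac{1}{48}$)
$Y = 2 \sqrt{7}$ ($Y = \sqrt{28} = 2 \sqrt{7} \approx 5.2915$)
$D{\left(-53 \right)} Y = - \frac{2 \sqrt{7}}{48} = - \frac{\sqrt{7}}{24}$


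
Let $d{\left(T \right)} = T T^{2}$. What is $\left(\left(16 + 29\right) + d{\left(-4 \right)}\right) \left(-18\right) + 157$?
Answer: $499$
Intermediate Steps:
$d{\left(T \right)} = T^{3}$
$\left(\left(16 + 29\right) + d{\left(-4 \right)}\right) \left(-18\right) + 157 = \left(\left(16 + 29\right) + \left(-4\right)^{3}\right) \left(-18\right) + 157 = \left(45 - 64\right) \left(-18\right) + 157 = \left(-19\right) \left(-18\right) + 157 = 342 + 157 = 499$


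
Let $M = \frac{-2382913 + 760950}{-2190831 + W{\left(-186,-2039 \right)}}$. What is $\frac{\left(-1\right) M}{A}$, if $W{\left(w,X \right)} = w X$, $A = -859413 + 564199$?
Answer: $\frac{1621963}{534802892478} \approx 3.0328 \cdot 10^{-6}$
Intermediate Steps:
$A = -295214$
$W{\left(w,X \right)} = X w$
$M = \frac{1621963}{1811577}$ ($M = \frac{-2382913 + 760950}{-2190831 - -379254} = - \frac{1621963}{-2190831 + 379254} = - \frac{1621963}{-1811577} = \left(-1621963\right) \left(- \frac{1}{1811577}\right) = \frac{1621963}{1811577} \approx 0.89533$)
$\frac{\left(-1\right) M}{A} = \frac{\left(-1\right) \frac{1621963}{1811577}}{-295214} = \left(- \frac{1621963}{1811577}\right) \left(- \frac{1}{295214}\right) = \frac{1621963}{534802892478}$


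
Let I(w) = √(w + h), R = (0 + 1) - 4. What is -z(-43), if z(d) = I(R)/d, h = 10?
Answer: √7/43 ≈ 0.061529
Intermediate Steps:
R = -3 (R = 1 - 4 = -3)
I(w) = √(10 + w) (I(w) = √(w + 10) = √(10 + w))
z(d) = √7/d (z(d) = √(10 - 3)/d = √7/d)
-z(-43) = -√7/(-43) = -√7*(-1)/43 = -(-1)*√7/43 = √7/43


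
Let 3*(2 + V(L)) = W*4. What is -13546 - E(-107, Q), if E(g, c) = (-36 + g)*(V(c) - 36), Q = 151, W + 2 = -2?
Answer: -59228/3 ≈ -19743.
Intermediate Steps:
W = -4 (W = -2 - 2 = -4)
V(L) = -22/3 (V(L) = -2 + (-4*4)/3 = -2 + (⅓)*(-16) = -2 - 16/3 = -22/3)
E(g, c) = 1560 - 130*g/3 (E(g, c) = (-36 + g)*(-22/3 - 36) = (-36 + g)*(-130/3) = 1560 - 130*g/3)
-13546 - E(-107, Q) = -13546 - (1560 - 130/3*(-107)) = -13546 - (1560 + 13910/3) = -13546 - 1*18590/3 = -13546 - 18590/3 = -59228/3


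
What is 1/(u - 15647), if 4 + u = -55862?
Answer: -1/71513 ≈ -1.3983e-5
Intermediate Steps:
u = -55866 (u = -4 - 55862 = -55866)
1/(u - 15647) = 1/(-55866 - 15647) = 1/(-71513) = -1/71513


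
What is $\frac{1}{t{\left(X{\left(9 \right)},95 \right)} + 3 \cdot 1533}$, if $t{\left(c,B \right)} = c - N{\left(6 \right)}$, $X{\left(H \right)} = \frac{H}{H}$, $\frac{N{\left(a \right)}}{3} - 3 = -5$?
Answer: $\frac{1}{4606} \approx 0.00021711$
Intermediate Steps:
$N{\left(a \right)} = -6$ ($N{\left(a \right)} = 9 + 3 \left(-5\right) = 9 - 15 = -6$)
$X{\left(H \right)} = 1$
$t{\left(c,B \right)} = 6 + c$ ($t{\left(c,B \right)} = c - -6 = c + 6 = 6 + c$)
$\frac{1}{t{\left(X{\left(9 \right)},95 \right)} + 3 \cdot 1533} = \frac{1}{\left(6 + 1\right) + 3 \cdot 1533} = \frac{1}{7 + 4599} = \frac{1}{4606}$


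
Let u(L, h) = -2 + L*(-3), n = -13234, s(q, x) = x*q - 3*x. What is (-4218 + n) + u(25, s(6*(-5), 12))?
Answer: -17529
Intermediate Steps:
s(q, x) = -3*x + q*x (s(q, x) = q*x - 3*x = -3*x + q*x)
u(L, h) = -2 - 3*L
(-4218 + n) + u(25, s(6*(-5), 12)) = (-4218 - 13234) + (-2 - 3*25) = -17452 + (-2 - 75) = -17452 - 77 = -17529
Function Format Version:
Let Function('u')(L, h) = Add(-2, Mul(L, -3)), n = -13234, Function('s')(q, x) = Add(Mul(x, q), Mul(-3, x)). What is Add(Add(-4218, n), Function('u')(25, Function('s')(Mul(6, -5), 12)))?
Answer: -17529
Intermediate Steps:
Function('s')(q, x) = Add(Mul(-3, x), Mul(q, x)) (Function('s')(q, x) = Add(Mul(q, x), Mul(-3, x)) = Add(Mul(-3, x), Mul(q, x)))
Function('u')(L, h) = Add(-2, Mul(-3, L))
Add(Add(-4218, n), Function('u')(25, Function('s')(Mul(6, -5), 12))) = Add(Add(-4218, -13234), Add(-2, Mul(-3, 25))) = Add(-17452, Add(-2, -75)) = Add(-17452, -77) = -17529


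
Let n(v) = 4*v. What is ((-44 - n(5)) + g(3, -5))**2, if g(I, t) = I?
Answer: 3721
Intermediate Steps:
((-44 - n(5)) + g(3, -5))**2 = ((-44 - 4*5) + 3)**2 = ((-44 - 1*20) + 3)**2 = ((-44 - 20) + 3)**2 = (-64 + 3)**2 = (-61)**2 = 3721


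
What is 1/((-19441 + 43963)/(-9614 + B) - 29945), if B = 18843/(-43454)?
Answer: -417785599/12511655341043 ≈ -3.3392e-5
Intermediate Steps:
B = -18843/43454 (B = 18843*(-1/43454) = -18843/43454 ≈ -0.43363)
1/((-19441 + 43963)/(-9614 + B) - 29945) = 1/((-19441 + 43963)/(-9614 - 18843/43454) - 29945) = 1/(24522/(-417785599/43454) - 29945) = 1/(24522*(-43454/417785599) - 29945) = 1/(-1065578988/417785599 - 29945) = 1/(-12511655341043/417785599) = -417785599/12511655341043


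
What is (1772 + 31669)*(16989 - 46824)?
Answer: -997712235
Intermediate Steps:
(1772 + 31669)*(16989 - 46824) = 33441*(-29835) = -997712235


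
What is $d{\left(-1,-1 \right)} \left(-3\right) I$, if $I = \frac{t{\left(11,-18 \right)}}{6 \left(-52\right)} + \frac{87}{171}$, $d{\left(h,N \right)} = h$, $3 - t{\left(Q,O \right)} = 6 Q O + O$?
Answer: $- \frac{1535}{152} \approx -10.099$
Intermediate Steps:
$t{\left(Q,O \right)} = 3 - O - 6 O Q$ ($t{\left(Q,O \right)} = 3 - \left(6 Q O + O\right) = 3 - \left(6 O Q + O\right) = 3 - \left(O + 6 O Q\right) = 3 - O - 6 O Q$)
$I = - \frac{1535}{456}$ ($I = \frac{3 - -18 - \left(-108\right) 11}{6 \left(-52\right)} + \frac{87}{171} = \frac{3 + 18 + 1188}{-312} + 87 \cdot \frac{1}{171} = 1209 \left(- \frac{1}{312}\right) + \frac{29}{57} = - \frac{31}{8} + \frac{29}{57} = - \frac{1535}{456} \approx -3.3662$)
$d{\left(-1,-1 \right)} \left(-3\right) I = \left(-1\right) \left(-3\right) \left(- \frac{1535}{456}\right) = 3 \left(- \frac{1535}{456}\right) = - \frac{1535}{152}$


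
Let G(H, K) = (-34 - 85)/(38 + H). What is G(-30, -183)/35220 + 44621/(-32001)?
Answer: -4192073693/3005533920 ≈ -1.3948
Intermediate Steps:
G(H, K) = -119/(38 + H)
G(-30, -183)/35220 + 44621/(-32001) = -119/(38 - 30)/35220 + 44621/(-32001) = -119/8*(1/35220) + 44621*(-1/32001) = -119*1/8*(1/35220) - 44621/32001 = -119/8*1/35220 - 44621/32001 = -119/281760 - 44621/32001 = -4192073693/3005533920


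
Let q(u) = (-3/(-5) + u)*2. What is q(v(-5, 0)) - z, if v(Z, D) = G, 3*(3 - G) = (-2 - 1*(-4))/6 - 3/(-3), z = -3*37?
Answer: 5279/45 ≈ 117.31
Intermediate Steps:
z = -111
G = 23/9 (G = 3 - ((-2 - 1*(-4))/6 - 3/(-3))/3 = 3 - ((-2 + 4)*(1/6) - 3*(-1/3))/3 = 3 - (2*(1/6) + 1)/3 = 3 - (1/3 + 1)/3 = 3 - 1/3*4/3 = 3 - 4/9 = 23/9 ≈ 2.5556)
v(Z, D) = 23/9
q(u) = 6/5 + 2*u (q(u) = (-3*(-1/5) + u)*2 = (3/5 + u)*2 = 6/5 + 2*u)
q(v(-5, 0)) - z = (6/5 + 2*(23/9)) - 1*(-111) = (6/5 + 46/9) + 111 = 284/45 + 111 = 5279/45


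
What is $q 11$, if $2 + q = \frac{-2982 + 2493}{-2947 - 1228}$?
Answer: $- \frac{86471}{4175} \approx -20.712$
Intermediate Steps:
$q = - \frac{7861}{4175}$ ($q = -2 + \frac{-2982 + 2493}{-2947 - 1228} = -2 - \frac{489}{-4175} = -2 - - \frac{489}{4175} = -2 + \frac{489}{4175} = - \frac{7861}{4175} \approx -1.8829$)
$q 11 = \left(- \frac{7861}{4175}\right) 11 = - \frac{86471}{4175}$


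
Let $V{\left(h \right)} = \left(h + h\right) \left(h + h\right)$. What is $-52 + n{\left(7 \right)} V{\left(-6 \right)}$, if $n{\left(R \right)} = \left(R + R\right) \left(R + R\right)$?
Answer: $28172$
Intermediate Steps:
$V{\left(h \right)} = 4 h^{2}$ ($V{\left(h \right)} = 2 h 2 h = 4 h^{2}$)
$n{\left(R \right)} = 4 R^{2}$ ($n{\left(R \right)} = 2 R 2 R = 4 R^{2}$)
$-52 + n{\left(7 \right)} V{\left(-6 \right)} = -52 + 4 \cdot 7^{2} \cdot 4 \left(-6\right)^{2} = -52 + 4 \cdot 49 \cdot 4 \cdot 36 = -52 + 196 \cdot 144 = -52 + 28224 = 28172$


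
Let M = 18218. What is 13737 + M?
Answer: 31955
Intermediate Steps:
13737 + M = 13737 + 18218 = 31955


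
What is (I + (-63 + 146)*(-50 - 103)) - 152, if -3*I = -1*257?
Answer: -38296/3 ≈ -12765.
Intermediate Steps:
I = 257/3 (I = -(-1)*257/3 = -⅓*(-257) = 257/3 ≈ 85.667)
(I + (-63 + 146)*(-50 - 103)) - 152 = (257/3 + (-63 + 146)*(-50 - 103)) - 152 = (257/3 + 83*(-153)) - 152 = (257/3 - 12699) - 152 = -37840/3 - 152 = -38296/3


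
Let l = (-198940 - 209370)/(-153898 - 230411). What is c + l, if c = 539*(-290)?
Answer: -60070931480/384309 ≈ -1.5631e+5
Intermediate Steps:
c = -156310
l = 408310/384309 (l = -408310/(-384309) = -408310*(-1/384309) = 408310/384309 ≈ 1.0625)
c + l = -156310 + 408310/384309 = -60070931480/384309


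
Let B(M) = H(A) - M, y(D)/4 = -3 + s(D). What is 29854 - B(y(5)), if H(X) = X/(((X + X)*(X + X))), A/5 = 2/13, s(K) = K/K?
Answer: 1193827/40 ≈ 29846.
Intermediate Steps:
s(K) = 1
A = 10/13 (A = 5*(2/13) = 10/13 ≈ 0.76923)
y(D) = -8 (y(D) = 4*(-3 + 1) = 4*(-2) = -8)
H(X) = 1/(4*X) (H(X) = X/(((2*X)*(2*X))) = X/((4*X²)) = X*(1/(4*X²)) = 1/(4*X))
B(M) = 13/40 - M (B(M) = 1/(4*(10/13)) - M = (¼)*(13/10) - M = 13/40 - M)
29854 - B(y(5)) = 29854 - (13/40 - 1*(-8)) = 29854 - (13/40 + 8) = 29854 - 1*333/40 = 29854 - 333/40 = 1193827/40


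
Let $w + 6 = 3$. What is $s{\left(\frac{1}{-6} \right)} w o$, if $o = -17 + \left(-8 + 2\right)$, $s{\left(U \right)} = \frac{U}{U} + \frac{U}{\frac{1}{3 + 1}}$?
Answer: $23$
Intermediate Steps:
$s{\left(U \right)} = 1 + 4 U$ ($s{\left(U \right)} = 1 + \frac{U}{\frac{1}{4}} = 1 + U \frac{1}{\frac{1}{4}} = 1 + U 4 = 1 + 4 U$)
$o = -23$ ($o = -17 - 6 = -23$)
$w = -3$ ($w = -6 + 3 = -3$)
$s{\left(\frac{1}{-6} \right)} w o = \left(1 + \frac{4}{-6}\right) \left(-3\right) \left(-23\right) = \left(1 + 4 \left(- \frac{1}{6}\right)\right) \left(-3\right) \left(-23\right) = \left(1 - \frac{2}{3}\right) \left(-3\right) \left(-23\right) = \frac{1}{3} \left(-3\right) \left(-23\right) = \left(-1\right) \left(-23\right) = 23$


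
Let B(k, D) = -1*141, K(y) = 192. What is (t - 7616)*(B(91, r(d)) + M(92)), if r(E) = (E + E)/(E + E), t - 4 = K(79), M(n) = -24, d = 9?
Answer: 1224300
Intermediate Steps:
t = 196 (t = 4 + 192 = 196)
r(E) = 1 (r(E) = (2*E)/((2*E)) = (2*E)*(1/(2*E)) = 1)
B(k, D) = -141
(t - 7616)*(B(91, r(d)) + M(92)) = (196 - 7616)*(-141 - 24) = -7420*(-165) = 1224300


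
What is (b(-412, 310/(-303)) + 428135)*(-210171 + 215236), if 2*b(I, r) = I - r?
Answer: 656741281730/303 ≈ 2.1675e+9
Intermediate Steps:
b(I, r) = I/2 - r/2 (b(I, r) = (I - r)/2 = I/2 - r/2)
(b(-412, 310/(-303)) + 428135)*(-210171 + 215236) = (((½)*(-412) - 155/(-303)) + 428135)*(-210171 + 215236) = ((-206 - 155*(-1)/303) + 428135)*5065 = ((-206 - ½*(-310/303)) + 428135)*5065 = ((-206 + 155/303) + 428135)*5065 = (-62263/303 + 428135)*5065 = (129662642/303)*5065 = 656741281730/303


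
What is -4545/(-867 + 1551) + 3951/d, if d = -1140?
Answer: -1921/190 ≈ -10.111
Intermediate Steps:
-4545/(-867 + 1551) + 3951/d = -4545/(-867 + 1551) + 3951/(-1140) = -4545/684 + 3951*(-1/1140) = -4545*1/684 - 1317/380 = -505/76 - 1317/380 = -1921/190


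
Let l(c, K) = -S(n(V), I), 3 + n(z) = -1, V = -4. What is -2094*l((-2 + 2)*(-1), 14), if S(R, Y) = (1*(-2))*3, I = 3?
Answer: -12564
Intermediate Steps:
n(z) = -4 (n(z) = -3 - 1 = -4)
S(R, Y) = -6 (S(R, Y) = -2*3 = -6)
l(c, K) = 6 (l(c, K) = -1*(-6) = 6)
-2094*l((-2 + 2)*(-1), 14) = -2094*6 = -12564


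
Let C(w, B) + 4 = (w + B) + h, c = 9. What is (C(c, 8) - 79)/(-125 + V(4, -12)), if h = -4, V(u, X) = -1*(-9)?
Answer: 35/58 ≈ 0.60345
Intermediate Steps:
V(u, X) = 9
C(w, B) = -8 + B + w (C(w, B) = -4 + ((w + B) - 4) = -4 + ((B + w) - 4) = -4 + (-4 + B + w) = -8 + B + w)
(C(c, 8) - 79)/(-125 + V(4, -12)) = ((-8 + 8 + 9) - 79)/(-125 + 9) = (9 - 79)/(-116) = -1/116*(-70) = 35/58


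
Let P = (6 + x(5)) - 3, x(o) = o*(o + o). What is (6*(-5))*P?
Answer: -1590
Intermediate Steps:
x(o) = 2*o² (x(o) = o*(2*o) = 2*o²)
P = 53 (P = (6 + 2*5²) - 3 = (6 + 2*25) - 3 = (6 + 50) - 3 = 56 - 3 = 53)
(6*(-5))*P = (6*(-5))*53 = -30*53 = -1590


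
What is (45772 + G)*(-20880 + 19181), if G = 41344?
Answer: -148010084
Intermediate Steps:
(45772 + G)*(-20880 + 19181) = (45772 + 41344)*(-20880 + 19181) = 87116*(-1699) = -148010084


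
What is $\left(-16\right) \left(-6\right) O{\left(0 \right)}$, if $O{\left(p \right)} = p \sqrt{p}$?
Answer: $0$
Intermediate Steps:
$O{\left(p \right)} = p^{\frac{3}{2}}$
$\left(-16\right) \left(-6\right) O{\left(0 \right)} = \left(-16\right) \left(-6\right) 0^{\frac{3}{2}} = 96 \cdot 0 = 0$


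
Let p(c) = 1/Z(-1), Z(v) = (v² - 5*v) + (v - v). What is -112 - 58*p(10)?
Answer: -365/3 ≈ -121.67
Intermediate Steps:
Z(v) = v² - 5*v (Z(v) = (v² - 5*v) + 0 = v² - 5*v)
p(c) = ⅙ (p(c) = 1/(-(-5 - 1)) = 1/(-1*(-6)) = 1/6 = ⅙)
-112 - 58*p(10) = -112 - 58*⅙ = -112 - 29/3 = -365/3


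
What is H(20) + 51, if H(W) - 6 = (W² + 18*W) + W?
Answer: 837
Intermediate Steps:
H(W) = 6 + W² + 19*W (H(W) = 6 + ((W² + 18*W) + W) = 6 + (W² + 19*W) = 6 + W² + 19*W)
H(20) + 51 = (6 + 20² + 19*20) + 51 = (6 + 400 + 380) + 51 = 786 + 51 = 837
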